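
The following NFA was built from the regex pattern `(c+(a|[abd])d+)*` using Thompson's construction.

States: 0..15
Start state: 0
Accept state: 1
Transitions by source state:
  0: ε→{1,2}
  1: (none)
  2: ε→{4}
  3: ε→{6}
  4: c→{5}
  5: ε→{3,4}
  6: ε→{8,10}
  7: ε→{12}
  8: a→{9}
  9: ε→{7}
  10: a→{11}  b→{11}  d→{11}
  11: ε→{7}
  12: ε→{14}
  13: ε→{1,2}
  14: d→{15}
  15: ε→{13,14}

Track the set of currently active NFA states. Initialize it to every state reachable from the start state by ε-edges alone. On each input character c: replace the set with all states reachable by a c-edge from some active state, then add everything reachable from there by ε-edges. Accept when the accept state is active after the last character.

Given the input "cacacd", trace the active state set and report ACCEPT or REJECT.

S₀ = ε-closure({0}) = {0,1,2,4}
'c' @ 1: {3,4,5,6,8,10}
'a' @ 2: {7,9,11,12,14}
'c' @ 3: {}  — state set empty
rest 'acd' ignored (set empty)
final: {}; accept 1 not in set

Answer: REJECT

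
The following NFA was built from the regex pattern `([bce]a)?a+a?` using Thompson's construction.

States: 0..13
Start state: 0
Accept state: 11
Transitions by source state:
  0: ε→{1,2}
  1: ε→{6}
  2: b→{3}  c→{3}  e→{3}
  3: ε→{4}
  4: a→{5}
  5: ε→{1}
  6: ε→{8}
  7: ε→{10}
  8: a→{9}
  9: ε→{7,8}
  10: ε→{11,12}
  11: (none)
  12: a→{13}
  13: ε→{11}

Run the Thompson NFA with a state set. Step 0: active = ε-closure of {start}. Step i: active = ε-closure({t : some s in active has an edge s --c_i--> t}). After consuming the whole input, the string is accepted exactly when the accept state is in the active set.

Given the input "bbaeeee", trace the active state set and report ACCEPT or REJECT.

Answer: REJECT

Steps:
S₀ = ε-closure({0}) = {0,1,2,6,8}
'b' @ 1: {3,4}
'b' @ 2: {}  — state set empty
rest 'aeeee' ignored (set empty)
final: {}; accept 11 not in set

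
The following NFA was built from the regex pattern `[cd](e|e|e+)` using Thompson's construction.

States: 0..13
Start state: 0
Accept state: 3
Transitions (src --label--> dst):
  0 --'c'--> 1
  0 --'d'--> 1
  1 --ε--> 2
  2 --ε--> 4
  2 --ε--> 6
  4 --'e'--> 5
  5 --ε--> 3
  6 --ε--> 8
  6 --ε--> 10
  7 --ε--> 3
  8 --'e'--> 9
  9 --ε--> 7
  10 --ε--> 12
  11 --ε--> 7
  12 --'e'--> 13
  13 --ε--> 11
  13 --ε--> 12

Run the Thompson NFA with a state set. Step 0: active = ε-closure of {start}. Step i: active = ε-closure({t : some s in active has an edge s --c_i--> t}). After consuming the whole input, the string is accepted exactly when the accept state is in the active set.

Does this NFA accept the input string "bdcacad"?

Answer: REJECT

Trace:
S₀ = ε-closure({0}) = {0}
'b' @ 1: {}  — dead — no transitions
rest 'dcacad' ignored (set empty)
final: {}; accept 3 not in set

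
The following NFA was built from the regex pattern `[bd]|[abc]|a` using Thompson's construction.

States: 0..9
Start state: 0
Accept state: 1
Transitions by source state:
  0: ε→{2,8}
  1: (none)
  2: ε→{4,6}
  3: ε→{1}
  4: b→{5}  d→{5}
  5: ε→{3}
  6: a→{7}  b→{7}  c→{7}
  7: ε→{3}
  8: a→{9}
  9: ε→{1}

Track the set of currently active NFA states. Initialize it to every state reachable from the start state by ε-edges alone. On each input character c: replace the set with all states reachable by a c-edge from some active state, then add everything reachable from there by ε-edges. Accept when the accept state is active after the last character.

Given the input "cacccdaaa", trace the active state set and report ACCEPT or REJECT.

start: ε-closure({0}) = {0,2,4,6,8}
'c' @ 1: {1,3,7}  [accepting]
'a' @ 2: {}  — dead — no transitions
rest 'cccdaaa' ignored (set empty)
final: {}; accept 1 not in set

Answer: REJECT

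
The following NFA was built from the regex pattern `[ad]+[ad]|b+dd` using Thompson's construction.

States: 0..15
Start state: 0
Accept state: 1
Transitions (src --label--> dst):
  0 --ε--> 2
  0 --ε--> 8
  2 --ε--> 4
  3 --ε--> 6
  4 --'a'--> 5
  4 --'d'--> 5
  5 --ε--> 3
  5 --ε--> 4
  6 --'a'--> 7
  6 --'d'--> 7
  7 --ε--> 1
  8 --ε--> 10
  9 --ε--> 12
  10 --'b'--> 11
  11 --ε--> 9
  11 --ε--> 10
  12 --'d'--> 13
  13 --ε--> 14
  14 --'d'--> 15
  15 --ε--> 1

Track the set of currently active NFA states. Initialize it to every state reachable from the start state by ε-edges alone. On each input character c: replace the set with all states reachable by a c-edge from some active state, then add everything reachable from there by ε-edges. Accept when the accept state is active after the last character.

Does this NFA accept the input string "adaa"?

Answer: ACCEPT

Steps:
initial (ε-close {0}): {0,2,4,8,10}
'a' @ 1: {3,4,5,6}
'd' @ 2: {1,3,4,5,6,7}  ✓accept
'a' @ 3: {1,3,4,5,6,7}  ✓accept
'a' @ 4: {1,3,4,5,6,7}  ✓accept
end set {1,3,4,5,6,7} — state 1 in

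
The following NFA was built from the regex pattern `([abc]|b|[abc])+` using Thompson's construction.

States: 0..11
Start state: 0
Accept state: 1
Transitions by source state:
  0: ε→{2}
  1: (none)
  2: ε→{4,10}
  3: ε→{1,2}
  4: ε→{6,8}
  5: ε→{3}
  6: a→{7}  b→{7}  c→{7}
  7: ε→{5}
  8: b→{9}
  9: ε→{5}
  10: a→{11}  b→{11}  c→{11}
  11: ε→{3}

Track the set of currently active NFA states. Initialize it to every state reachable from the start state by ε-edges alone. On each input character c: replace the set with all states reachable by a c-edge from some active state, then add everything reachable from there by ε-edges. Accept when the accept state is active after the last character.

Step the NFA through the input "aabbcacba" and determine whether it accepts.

Answer: ACCEPT

Steps:
S₀ = ε-closure({0}) = {0,2,4,6,8,10}
'a' @ 1: {1,2,3,4,5,6,7,8,10,11}  (accept∈set)
'a' @ 2: {1,2,3,4,5,6,7,8,10,11}  (accept∈set)
'b' @ 3: {1,2,3,4,5,6,7,8,9,10,11}  (accept∈set)
'b' @ 4: {1,2,3,4,5,6,7,8,9,10,11}  (accept∈set)
'c' @ 5: {1,2,3,4,5,6,7,8,10,11}  (accept∈set)
'a' @ 6: {1,2,3,4,5,6,7,8,10,11}  (accept∈set)
'c' @ 7: {1,2,3,4,5,6,7,8,10,11}  (accept∈set)
'b' @ 8: {1,2,3,4,5,6,7,8,9,10,11}  (accept∈set)
'a' @ 9: {1,2,3,4,5,6,7,8,10,11}  (accept∈set)
end set {1,2,3,4,5,6,7,8,10,11} — state 1 in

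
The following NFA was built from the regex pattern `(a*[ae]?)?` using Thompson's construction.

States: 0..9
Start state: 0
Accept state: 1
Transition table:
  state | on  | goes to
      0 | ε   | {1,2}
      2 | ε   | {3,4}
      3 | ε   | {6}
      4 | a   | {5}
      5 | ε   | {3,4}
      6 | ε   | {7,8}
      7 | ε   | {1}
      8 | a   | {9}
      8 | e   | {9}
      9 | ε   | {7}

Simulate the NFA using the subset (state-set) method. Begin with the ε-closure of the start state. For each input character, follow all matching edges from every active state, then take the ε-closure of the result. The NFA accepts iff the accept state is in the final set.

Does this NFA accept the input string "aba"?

Answer: REJECT

Trace:
S₀ = ε-closure({0}) = {0,1,2,3,4,6,7,8}
'a' @ 1: {1,3,4,5,6,7,8,9}  ✓accept
'b' @ 2: {}  — dead — no transitions
rest 'a' ignored (set empty)
after full input: {}  (accept=1 not in)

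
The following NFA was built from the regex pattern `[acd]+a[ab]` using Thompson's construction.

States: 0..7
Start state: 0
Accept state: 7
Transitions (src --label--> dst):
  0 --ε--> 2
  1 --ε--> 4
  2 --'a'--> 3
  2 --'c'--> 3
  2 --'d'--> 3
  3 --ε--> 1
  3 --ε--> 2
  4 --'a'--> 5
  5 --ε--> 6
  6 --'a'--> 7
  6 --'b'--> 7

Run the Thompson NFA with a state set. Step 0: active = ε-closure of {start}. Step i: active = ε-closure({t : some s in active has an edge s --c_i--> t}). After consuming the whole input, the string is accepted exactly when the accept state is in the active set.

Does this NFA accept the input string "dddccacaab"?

Answer: ACCEPT

Steps:
start: ε-closure({0}) = {0,2}
'd' @ 1: {1,2,3,4}
'd' @ 2: {1,2,3,4}
'd' @ 3: {1,2,3,4}
'c' @ 4: {1,2,3,4}
'c' @ 5: {1,2,3,4}
'a' @ 6: {1,2,3,4,5,6}
'c' @ 7: {1,2,3,4}
'a' @ 8: {1,2,3,4,5,6}
'a' @ 9: {1,2,3,4,5,6,7}  (accept∈set)
'b' @ 10: {7}  (accept∈set)
end set {7} — state 7 in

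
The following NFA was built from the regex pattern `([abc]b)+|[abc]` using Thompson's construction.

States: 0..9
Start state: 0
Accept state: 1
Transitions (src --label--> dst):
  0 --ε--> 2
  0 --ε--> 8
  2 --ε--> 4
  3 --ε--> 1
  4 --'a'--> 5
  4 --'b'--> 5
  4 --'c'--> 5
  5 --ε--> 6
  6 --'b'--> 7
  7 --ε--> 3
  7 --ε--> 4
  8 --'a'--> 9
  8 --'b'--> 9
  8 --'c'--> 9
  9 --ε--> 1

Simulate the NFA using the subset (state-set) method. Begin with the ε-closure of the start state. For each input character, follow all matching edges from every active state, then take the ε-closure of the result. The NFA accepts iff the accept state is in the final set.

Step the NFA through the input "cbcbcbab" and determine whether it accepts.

initial (ε-close {0}): {0,2,4,8}
'c' @ 1: {1,5,6,9}  ✓accept
'b' @ 2: {1,3,4,7}  ✓accept
'c' @ 3: {5,6}
'b' @ 4: {1,3,4,7}  ✓accept
'c' @ 5: {5,6}
'b' @ 6: {1,3,4,7}  ✓accept
'a' @ 7: {5,6}
'b' @ 8: {1,3,4,7}  ✓accept
after full input: {1,3,4,7}  (accept=1 in)

Answer: ACCEPT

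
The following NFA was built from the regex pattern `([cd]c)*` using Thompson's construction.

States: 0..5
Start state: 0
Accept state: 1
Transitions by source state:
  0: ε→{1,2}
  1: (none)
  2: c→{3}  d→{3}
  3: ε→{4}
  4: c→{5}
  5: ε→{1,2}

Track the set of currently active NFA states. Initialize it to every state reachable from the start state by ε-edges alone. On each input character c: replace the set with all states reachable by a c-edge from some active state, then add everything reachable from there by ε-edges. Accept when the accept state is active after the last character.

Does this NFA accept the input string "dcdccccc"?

Answer: ACCEPT

Derivation:
S₀ = ε-closure({0}) = {0,1,2}
'd' @ 1: {3,4}
'c' @ 2: {1,2,5}  ✓accept
'd' @ 3: {3,4}
'c' @ 4: {1,2,5}  ✓accept
'c' @ 5: {3,4}
'c' @ 6: {1,2,5}  ✓accept
'c' @ 7: {3,4}
'c' @ 8: {1,2,5}  ✓accept
final: {1,2,5}; accept 1 in set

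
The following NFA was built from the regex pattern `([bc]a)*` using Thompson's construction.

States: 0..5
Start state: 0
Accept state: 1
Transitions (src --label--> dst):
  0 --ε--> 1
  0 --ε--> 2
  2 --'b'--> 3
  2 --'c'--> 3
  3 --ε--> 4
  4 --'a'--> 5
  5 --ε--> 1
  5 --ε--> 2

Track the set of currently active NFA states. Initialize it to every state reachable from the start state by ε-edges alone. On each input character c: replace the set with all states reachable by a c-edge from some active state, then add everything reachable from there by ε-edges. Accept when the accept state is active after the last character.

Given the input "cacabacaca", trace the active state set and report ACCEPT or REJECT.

start: ε-closure({0}) = {0,1,2}
'c' @ 1: {3,4}
'a' @ 2: {1,2,5}  (accept∈set)
'c' @ 3: {3,4}
'a' @ 4: {1,2,5}  (accept∈set)
'b' @ 5: {3,4}
'a' @ 6: {1,2,5}  (accept∈set)
'c' @ 7: {3,4}
'a' @ 8: {1,2,5}  (accept∈set)
'c' @ 9: {3,4}
'a' @ 10: {1,2,5}  (accept∈set)
after full input: {1,2,5}  (accept=1 in)

Answer: ACCEPT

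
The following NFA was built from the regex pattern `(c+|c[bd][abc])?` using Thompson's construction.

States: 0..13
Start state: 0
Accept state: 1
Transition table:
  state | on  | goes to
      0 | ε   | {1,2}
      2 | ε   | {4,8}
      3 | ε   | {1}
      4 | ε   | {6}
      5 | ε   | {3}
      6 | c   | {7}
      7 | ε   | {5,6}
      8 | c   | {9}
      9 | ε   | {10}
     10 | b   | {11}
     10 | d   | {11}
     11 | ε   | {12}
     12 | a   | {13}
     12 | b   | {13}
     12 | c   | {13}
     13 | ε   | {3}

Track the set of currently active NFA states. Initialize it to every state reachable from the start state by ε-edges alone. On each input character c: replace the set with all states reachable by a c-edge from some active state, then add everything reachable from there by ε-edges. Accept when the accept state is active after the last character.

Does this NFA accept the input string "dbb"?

Answer: REJECT

Steps:
initial (ε-close {0}): {0,1,2,4,6,8}
'd' @ 1: {}  — state set empty
rest 'bb' ignored (set empty)
after full input: {}  (accept=1 not in)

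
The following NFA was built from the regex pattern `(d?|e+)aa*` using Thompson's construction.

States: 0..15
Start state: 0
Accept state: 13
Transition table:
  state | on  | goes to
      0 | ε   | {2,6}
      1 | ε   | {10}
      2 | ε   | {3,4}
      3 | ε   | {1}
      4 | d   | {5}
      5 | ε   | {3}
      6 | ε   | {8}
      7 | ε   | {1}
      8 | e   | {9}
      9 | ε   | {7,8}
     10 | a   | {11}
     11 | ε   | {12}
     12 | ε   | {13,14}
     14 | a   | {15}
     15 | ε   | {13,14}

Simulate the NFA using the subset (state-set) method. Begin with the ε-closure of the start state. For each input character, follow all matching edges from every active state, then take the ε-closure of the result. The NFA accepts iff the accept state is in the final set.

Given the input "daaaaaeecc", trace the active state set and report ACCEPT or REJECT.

Answer: REJECT

Trace:
S₀ = ε-closure({0}) = {0,1,2,3,4,6,8,10}
'd' @ 1: {1,3,5,10}
'a' @ 2: {11,12,13,14}  (accept∈set)
'a' @ 3: {13,14,15}  (accept∈set)
'a' @ 4: {13,14,15}  (accept∈set)
'a' @ 5: {13,14,15}  (accept∈set)
'a' @ 6: {13,14,15}  (accept∈set)
'e' @ 7: {}  — no active states
rest 'ecc' ignored (set empty)
final: {}; accept 13 not in set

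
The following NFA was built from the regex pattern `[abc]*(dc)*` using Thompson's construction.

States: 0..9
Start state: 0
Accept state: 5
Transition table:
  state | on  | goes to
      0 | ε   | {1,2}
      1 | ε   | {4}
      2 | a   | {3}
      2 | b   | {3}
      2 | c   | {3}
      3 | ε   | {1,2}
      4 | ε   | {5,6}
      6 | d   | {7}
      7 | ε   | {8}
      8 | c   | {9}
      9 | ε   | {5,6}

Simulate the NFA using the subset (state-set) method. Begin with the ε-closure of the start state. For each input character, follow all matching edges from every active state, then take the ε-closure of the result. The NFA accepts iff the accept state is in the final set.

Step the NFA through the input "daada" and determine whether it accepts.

start: ε-closure({0}) = {0,1,2,4,5,6}
'd' @ 1: {7,8}
'a' @ 2: {}  — no active states
rest 'ada' ignored (set empty)
after full input: {}  (accept=5 not in)

Answer: REJECT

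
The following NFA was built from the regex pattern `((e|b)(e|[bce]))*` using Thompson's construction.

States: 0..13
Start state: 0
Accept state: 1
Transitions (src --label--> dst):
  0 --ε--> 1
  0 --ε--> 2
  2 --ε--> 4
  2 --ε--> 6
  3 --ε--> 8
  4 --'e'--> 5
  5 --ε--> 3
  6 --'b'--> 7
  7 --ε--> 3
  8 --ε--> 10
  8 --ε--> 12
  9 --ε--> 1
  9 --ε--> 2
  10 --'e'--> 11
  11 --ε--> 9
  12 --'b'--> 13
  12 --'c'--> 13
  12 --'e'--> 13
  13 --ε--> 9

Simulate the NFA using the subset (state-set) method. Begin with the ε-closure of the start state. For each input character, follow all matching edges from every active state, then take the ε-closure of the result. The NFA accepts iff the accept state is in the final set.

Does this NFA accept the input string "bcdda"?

Answer: REJECT

Steps:
initial (ε-close {0}): {0,1,2,4,6}
'b' @ 1: {3,7,8,10,12}
'c' @ 2: {1,2,4,6,9,13}  ✓accept
'd' @ 3: {}  — state set empty
rest 'da' ignored (set empty)
after full input: {}  (accept=1 not in)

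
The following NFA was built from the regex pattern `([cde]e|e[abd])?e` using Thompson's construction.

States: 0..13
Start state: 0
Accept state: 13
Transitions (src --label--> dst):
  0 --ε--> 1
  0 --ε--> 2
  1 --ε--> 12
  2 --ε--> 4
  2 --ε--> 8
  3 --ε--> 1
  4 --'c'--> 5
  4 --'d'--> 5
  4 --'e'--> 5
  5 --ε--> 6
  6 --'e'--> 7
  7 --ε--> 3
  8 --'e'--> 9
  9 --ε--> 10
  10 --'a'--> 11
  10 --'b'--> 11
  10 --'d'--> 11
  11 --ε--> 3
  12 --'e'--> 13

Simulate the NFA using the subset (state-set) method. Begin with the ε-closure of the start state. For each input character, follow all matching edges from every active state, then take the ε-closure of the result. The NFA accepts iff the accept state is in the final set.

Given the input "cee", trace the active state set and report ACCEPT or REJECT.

initial (ε-close {0}): {0,1,2,4,8,12}
'c' @ 1: {5,6}
'e' @ 2: {1,3,7,12}
'e' @ 3: {13}  ✓accept
end set {13} — state 13 in

Answer: ACCEPT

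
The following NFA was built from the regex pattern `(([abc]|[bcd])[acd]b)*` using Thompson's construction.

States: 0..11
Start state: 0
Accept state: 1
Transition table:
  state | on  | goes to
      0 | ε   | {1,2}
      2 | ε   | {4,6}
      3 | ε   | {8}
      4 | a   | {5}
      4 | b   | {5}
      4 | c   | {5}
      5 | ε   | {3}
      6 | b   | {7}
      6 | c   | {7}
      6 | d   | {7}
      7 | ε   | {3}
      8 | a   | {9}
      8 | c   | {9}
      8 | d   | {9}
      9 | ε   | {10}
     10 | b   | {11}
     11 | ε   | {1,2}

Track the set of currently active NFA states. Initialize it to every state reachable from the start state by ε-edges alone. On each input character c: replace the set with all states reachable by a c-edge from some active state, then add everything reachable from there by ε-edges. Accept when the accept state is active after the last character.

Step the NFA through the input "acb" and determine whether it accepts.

Answer: ACCEPT

Derivation:
start: ε-closure({0}) = {0,1,2,4,6}
'a' @ 1: {3,5,8}
'c' @ 2: {9,10}
'b' @ 3: {1,2,4,6,11}  [accepting]
final: {1,2,4,6,11}; accept 1 in set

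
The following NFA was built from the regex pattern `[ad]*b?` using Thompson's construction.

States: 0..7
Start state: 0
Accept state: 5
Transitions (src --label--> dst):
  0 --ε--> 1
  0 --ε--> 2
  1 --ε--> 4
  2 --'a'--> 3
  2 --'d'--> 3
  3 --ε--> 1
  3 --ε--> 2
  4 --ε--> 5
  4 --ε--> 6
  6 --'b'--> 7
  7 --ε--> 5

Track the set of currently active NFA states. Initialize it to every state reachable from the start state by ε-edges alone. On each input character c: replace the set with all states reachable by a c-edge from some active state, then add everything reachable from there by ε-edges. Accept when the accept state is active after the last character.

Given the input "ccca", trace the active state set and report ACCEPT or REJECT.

Answer: REJECT

Trace:
S₀ = ε-closure({0}) = {0,1,2,4,5,6}
'c' @ 1: {}  — dead — no transitions
rest 'cca' ignored (set empty)
end set {} — state 5 not in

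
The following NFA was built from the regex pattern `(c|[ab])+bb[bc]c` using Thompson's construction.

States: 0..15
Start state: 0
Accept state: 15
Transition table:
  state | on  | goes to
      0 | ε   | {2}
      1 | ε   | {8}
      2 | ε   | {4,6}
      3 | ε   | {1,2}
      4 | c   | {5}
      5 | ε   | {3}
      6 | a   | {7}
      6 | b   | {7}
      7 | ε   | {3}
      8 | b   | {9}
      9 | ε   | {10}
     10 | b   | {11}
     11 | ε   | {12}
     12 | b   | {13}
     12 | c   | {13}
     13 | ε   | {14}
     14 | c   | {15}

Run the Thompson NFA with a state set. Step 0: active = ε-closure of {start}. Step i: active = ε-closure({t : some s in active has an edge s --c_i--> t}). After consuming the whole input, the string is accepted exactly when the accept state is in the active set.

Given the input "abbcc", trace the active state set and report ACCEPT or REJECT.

start: ε-closure({0}) = {0,2,4,6}
'a' @ 1: {1,2,3,4,6,7,8}
'b' @ 2: {1,2,3,4,6,7,8,9,10}
'b' @ 3: {1,2,3,4,6,7,8,9,10,11,12}
'c' @ 4: {1,2,3,4,5,6,8,13,14}
'c' @ 5: {1,2,3,4,5,6,8,15}  [accepting]
after full input: {1,2,3,4,5,6,8,15}  (accept=15 in)

Answer: ACCEPT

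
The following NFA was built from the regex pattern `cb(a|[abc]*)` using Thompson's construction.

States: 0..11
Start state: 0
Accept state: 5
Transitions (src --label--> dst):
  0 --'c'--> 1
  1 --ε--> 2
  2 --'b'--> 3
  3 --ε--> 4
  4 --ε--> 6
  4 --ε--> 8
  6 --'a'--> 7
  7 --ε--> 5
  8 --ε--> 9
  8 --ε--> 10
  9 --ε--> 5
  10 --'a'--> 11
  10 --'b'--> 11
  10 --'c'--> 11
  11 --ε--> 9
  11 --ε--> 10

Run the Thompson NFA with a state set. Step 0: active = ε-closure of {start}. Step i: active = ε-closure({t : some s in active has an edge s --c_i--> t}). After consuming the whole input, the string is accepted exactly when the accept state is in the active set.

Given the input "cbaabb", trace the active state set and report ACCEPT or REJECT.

initial (ε-close {0}): {0}
'c' @ 1: {1,2}
'b' @ 2: {3,4,5,6,8,9,10}  (accept∈set)
'a' @ 3: {5,7,9,10,11}  (accept∈set)
'a' @ 4: {5,9,10,11}  (accept∈set)
'b' @ 5: {5,9,10,11}  (accept∈set)
'b' @ 6: {5,9,10,11}  (accept∈set)
after full input: {5,9,10,11}  (accept=5 in)

Answer: ACCEPT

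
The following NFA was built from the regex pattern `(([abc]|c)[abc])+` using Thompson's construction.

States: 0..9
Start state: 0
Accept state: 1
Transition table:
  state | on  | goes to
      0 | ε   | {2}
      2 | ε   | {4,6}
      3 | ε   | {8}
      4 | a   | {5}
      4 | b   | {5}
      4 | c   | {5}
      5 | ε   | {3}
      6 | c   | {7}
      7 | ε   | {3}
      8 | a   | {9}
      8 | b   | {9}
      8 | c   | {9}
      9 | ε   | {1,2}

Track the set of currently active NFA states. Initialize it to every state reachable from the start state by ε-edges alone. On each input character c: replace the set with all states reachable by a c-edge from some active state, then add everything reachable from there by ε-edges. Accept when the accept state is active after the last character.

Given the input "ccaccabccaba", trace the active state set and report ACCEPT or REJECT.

Answer: ACCEPT

Steps:
start: ε-closure({0}) = {0,2,4,6}
'c' @ 1: {3,5,7,8}
'c' @ 2: {1,2,4,6,9}  [accepting]
'a' @ 3: {3,5,8}
'c' @ 4: {1,2,4,6,9}  [accepting]
'c' @ 5: {3,5,7,8}
'a' @ 6: {1,2,4,6,9}  [accepting]
'b' @ 7: {3,5,8}
'c' @ 8: {1,2,4,6,9}  [accepting]
'c' @ 9: {3,5,7,8}
'a' @ 10: {1,2,4,6,9}  [accepting]
'b' @ 11: {3,5,8}
'a' @ 12: {1,2,4,6,9}  [accepting]
end set {1,2,4,6,9} — state 1 in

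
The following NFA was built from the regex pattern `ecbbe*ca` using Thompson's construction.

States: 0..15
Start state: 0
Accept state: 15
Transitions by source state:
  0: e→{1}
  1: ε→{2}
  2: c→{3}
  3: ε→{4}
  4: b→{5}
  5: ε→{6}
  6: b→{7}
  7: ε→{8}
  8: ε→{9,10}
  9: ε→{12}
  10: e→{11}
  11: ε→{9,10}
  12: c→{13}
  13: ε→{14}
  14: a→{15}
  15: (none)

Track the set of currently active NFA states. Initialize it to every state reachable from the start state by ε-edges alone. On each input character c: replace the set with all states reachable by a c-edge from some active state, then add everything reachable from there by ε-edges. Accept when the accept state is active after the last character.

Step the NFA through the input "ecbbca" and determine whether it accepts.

Answer: ACCEPT

Steps:
S₀ = ε-closure({0}) = {0}
'e' @ 1: {1,2}
'c' @ 2: {3,4}
'b' @ 3: {5,6}
'b' @ 4: {7,8,9,10,12}
'c' @ 5: {13,14}
'a' @ 6: {15}  (accept∈set)
final: {15}; accept 15 in set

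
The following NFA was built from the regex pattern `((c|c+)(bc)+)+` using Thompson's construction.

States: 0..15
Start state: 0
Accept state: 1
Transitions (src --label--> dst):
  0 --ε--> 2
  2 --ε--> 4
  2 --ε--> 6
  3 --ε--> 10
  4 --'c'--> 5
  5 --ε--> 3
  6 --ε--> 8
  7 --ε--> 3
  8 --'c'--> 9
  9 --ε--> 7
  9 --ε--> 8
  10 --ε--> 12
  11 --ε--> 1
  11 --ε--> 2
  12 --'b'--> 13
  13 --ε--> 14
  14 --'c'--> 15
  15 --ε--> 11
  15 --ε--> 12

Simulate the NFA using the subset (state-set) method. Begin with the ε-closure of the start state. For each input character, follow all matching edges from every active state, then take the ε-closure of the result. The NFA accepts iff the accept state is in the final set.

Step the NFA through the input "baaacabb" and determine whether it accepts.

Answer: REJECT

Trace:
initial (ε-close {0}): {0,2,4,6,8}
'b' @ 1: {}  — no active states
rest 'aaacabb' ignored (set empty)
end set {} — state 1 not in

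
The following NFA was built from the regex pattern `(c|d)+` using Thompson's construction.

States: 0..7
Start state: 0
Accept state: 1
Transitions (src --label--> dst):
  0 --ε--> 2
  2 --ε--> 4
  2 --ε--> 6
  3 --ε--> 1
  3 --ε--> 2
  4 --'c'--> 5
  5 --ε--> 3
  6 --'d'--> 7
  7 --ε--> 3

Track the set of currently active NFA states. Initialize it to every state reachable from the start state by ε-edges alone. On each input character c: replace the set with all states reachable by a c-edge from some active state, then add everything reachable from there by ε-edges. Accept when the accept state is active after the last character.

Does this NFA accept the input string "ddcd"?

S₀ = ε-closure({0}) = {0,2,4,6}
'd' @ 1: {1,2,3,4,6,7}  [accepting]
'd' @ 2: {1,2,3,4,6,7}  [accepting]
'c' @ 3: {1,2,3,4,5,6}  [accepting]
'd' @ 4: {1,2,3,4,6,7}  [accepting]
end set {1,2,3,4,6,7} — state 1 in

Answer: ACCEPT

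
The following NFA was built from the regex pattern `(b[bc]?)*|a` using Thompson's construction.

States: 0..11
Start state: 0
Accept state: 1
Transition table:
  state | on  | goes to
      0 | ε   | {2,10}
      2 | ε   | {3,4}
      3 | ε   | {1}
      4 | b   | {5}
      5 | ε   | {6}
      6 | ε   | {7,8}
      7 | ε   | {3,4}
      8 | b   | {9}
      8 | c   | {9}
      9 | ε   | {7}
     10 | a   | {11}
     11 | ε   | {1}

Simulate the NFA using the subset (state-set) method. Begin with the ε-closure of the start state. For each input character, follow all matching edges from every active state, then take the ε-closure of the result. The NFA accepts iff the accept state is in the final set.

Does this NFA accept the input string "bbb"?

start: ε-closure({0}) = {0,1,2,3,4,10}
'b' @ 1: {1,3,4,5,6,7,8}  ✓accept
'b' @ 2: {1,3,4,5,6,7,8,9}  ✓accept
'b' @ 3: {1,3,4,5,6,7,8,9}  ✓accept
end set {1,3,4,5,6,7,8,9} — state 1 in

Answer: ACCEPT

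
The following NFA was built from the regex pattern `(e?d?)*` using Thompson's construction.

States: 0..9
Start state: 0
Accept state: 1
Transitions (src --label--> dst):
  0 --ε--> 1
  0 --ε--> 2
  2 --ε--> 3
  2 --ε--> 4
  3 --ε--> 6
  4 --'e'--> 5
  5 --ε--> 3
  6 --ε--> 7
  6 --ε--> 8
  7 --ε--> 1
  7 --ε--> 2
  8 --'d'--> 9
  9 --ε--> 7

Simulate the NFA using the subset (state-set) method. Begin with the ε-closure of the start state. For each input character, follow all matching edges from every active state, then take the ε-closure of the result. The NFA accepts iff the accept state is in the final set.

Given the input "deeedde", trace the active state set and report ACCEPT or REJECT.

Answer: ACCEPT

Steps:
start: ε-closure({0}) = {0,1,2,3,4,6,7,8}
'd' @ 1: {1,2,3,4,6,7,8,9}  [accepting]
'e' @ 2: {1,2,3,4,5,6,7,8}  [accepting]
'e' @ 3: {1,2,3,4,5,6,7,8}  [accepting]
'e' @ 4: {1,2,3,4,5,6,7,8}  [accepting]
'd' @ 5: {1,2,3,4,6,7,8,9}  [accepting]
'd' @ 6: {1,2,3,4,6,7,8,9}  [accepting]
'e' @ 7: {1,2,3,4,5,6,7,8}  [accepting]
after full input: {1,2,3,4,5,6,7,8}  (accept=1 in)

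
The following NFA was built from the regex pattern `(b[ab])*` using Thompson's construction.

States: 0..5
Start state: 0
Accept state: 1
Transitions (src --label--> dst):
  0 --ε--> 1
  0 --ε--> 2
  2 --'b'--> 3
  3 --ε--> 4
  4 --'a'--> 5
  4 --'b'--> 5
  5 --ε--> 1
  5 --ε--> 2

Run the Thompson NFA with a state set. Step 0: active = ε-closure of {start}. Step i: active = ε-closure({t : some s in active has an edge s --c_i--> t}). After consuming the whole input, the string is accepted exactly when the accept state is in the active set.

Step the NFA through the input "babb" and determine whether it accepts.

Answer: ACCEPT

Derivation:
S₀ = ε-closure({0}) = {0,1,2}
'b' @ 1: {3,4}
'a' @ 2: {1,2,5}  (accept∈set)
'b' @ 3: {3,4}
'b' @ 4: {1,2,5}  (accept∈set)
end set {1,2,5} — state 1 in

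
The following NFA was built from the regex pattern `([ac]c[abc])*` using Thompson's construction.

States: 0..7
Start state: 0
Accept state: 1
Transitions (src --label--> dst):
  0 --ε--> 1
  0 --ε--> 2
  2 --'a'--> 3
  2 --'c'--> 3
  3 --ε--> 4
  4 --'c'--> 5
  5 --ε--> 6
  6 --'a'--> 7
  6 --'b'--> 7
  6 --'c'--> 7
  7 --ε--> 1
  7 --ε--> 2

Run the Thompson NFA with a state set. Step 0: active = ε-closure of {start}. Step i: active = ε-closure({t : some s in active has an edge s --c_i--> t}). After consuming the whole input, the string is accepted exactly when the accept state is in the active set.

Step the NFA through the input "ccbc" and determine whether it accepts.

S₀ = ε-closure({0}) = {0,1,2}
'c' @ 1: {3,4}
'c' @ 2: {5,6}
'b' @ 3: {1,2,7}  [accepting]
'c' @ 4: {3,4}
final: {3,4}; accept 1 not in set

Answer: REJECT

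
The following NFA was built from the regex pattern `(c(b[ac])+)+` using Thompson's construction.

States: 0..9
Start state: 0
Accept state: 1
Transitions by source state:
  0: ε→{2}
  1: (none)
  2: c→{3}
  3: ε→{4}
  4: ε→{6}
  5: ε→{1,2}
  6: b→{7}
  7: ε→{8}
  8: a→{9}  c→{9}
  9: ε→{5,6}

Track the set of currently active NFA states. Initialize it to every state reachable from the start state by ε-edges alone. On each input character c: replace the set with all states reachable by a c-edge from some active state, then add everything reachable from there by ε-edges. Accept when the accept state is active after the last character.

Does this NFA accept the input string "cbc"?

Answer: ACCEPT

Steps:
S₀ = ε-closure({0}) = {0,2}
'c' @ 1: {3,4,6}
'b' @ 2: {7,8}
'c' @ 3: {1,2,5,6,9}  (accept∈set)
after full input: {1,2,5,6,9}  (accept=1 in)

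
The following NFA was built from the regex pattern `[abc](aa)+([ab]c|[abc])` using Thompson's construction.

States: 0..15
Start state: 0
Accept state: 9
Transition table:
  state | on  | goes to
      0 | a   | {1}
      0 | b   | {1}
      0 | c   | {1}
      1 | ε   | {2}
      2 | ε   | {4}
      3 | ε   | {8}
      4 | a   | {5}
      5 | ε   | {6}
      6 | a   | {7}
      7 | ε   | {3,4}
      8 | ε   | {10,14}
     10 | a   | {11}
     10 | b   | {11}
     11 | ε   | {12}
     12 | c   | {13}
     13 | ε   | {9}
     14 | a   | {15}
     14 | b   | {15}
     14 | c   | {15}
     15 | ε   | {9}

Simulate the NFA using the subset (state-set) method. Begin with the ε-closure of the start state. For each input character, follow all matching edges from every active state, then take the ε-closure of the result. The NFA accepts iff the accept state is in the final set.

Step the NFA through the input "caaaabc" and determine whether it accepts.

initial (ε-close {0}): {0}
'c' @ 1: {1,2,4}
'a' @ 2: {5,6}
'a' @ 3: {3,4,7,8,10,14}
'a' @ 4: {5,6,9,11,12,15}  [accepting]
'a' @ 5: {3,4,7,8,10,14}
'b' @ 6: {9,11,12,15}  [accepting]
'c' @ 7: {9,13}  [accepting]
after full input: {9,13}  (accept=9 in)

Answer: ACCEPT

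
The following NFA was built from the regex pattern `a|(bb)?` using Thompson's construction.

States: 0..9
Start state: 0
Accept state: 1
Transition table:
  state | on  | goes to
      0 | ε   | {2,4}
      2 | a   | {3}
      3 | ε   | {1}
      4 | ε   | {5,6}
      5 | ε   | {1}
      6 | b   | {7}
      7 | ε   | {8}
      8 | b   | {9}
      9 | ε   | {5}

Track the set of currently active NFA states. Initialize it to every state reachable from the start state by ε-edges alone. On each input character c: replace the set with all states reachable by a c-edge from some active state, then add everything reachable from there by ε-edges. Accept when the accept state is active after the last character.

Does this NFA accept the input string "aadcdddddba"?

S₀ = ε-closure({0}) = {0,1,2,4,5,6}
'a' @ 1: {1,3}  [accepting]
'a' @ 2: {}  — state set empty
rest 'dcdddddba' ignored (set empty)
after full input: {}  (accept=1 not in)

Answer: REJECT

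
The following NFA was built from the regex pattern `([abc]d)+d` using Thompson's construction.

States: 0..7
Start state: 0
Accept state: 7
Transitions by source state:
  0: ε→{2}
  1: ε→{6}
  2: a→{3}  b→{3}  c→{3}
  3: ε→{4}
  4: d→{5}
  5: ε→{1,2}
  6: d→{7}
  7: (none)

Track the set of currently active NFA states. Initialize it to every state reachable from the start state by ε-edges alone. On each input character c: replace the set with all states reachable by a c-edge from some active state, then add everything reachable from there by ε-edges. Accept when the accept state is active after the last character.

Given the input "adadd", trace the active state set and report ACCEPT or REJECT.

Answer: ACCEPT

Steps:
start: ε-closure({0}) = {0,2}
'a' @ 1: {3,4}
'd' @ 2: {1,2,5,6}
'a' @ 3: {3,4}
'd' @ 4: {1,2,5,6}
'd' @ 5: {7}  ✓accept
end set {7} — state 7 in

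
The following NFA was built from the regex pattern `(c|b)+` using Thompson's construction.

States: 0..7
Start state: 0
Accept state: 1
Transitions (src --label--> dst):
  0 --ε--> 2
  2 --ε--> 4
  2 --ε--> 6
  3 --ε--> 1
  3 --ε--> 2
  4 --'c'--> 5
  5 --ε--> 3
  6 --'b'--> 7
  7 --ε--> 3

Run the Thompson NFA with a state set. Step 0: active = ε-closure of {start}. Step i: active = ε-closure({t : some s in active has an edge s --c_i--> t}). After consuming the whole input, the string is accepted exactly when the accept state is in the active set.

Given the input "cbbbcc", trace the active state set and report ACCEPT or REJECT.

S₀ = ε-closure({0}) = {0,2,4,6}
'c' @ 1: {1,2,3,4,5,6}  (accept∈set)
'b' @ 2: {1,2,3,4,6,7}  (accept∈set)
'b' @ 3: {1,2,3,4,6,7}  (accept∈set)
'b' @ 4: {1,2,3,4,6,7}  (accept∈set)
'c' @ 5: {1,2,3,4,5,6}  (accept∈set)
'c' @ 6: {1,2,3,4,5,6}  (accept∈set)
end set {1,2,3,4,5,6} — state 1 in

Answer: ACCEPT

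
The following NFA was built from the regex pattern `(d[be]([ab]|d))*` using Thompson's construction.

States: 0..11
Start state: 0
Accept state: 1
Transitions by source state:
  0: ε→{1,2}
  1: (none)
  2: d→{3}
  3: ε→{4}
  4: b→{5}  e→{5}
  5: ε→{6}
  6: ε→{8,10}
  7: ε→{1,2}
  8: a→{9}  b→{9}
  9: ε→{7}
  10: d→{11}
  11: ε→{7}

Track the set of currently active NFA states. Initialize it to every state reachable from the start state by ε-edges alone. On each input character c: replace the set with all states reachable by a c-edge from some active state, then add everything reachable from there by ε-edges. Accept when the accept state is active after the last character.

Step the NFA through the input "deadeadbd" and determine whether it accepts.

Answer: ACCEPT

Steps:
S₀ = ε-closure({0}) = {0,1,2}
'd' @ 1: {3,4}
'e' @ 2: {5,6,8,10}
'a' @ 3: {1,2,7,9}  [accepting]
'd' @ 4: {3,4}
'e' @ 5: {5,6,8,10}
'a' @ 6: {1,2,7,9}  [accepting]
'd' @ 7: {3,4}
'b' @ 8: {5,6,8,10}
'd' @ 9: {1,2,7,11}  [accepting]
end set {1,2,7,11} — state 1 in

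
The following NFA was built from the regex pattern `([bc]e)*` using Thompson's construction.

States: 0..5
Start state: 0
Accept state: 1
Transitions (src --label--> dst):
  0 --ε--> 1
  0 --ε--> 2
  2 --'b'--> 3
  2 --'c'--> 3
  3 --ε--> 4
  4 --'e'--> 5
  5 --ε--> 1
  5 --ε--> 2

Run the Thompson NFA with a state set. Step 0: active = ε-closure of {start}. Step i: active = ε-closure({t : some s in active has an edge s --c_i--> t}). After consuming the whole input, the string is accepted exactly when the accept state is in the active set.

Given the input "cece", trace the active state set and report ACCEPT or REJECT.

start: ε-closure({0}) = {0,1,2}
'c' @ 1: {3,4}
'e' @ 2: {1,2,5}  (accept∈set)
'c' @ 3: {3,4}
'e' @ 4: {1,2,5}  (accept∈set)
end set {1,2,5} — state 1 in

Answer: ACCEPT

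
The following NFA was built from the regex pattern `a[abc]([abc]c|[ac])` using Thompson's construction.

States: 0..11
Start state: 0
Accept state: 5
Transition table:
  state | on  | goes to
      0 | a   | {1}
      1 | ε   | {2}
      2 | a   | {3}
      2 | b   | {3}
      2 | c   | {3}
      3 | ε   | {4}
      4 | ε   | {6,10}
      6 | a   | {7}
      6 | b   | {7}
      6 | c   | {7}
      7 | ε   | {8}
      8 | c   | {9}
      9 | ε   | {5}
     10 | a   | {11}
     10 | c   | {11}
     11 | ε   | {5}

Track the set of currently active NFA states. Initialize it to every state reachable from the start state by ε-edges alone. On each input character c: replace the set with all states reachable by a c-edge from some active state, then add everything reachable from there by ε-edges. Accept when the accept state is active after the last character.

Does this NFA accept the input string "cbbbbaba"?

initial (ε-close {0}): {0}
'c' @ 1: {}  — state set empty
rest 'bbbbaba' ignored (set empty)
final: {}; accept 5 not in set

Answer: REJECT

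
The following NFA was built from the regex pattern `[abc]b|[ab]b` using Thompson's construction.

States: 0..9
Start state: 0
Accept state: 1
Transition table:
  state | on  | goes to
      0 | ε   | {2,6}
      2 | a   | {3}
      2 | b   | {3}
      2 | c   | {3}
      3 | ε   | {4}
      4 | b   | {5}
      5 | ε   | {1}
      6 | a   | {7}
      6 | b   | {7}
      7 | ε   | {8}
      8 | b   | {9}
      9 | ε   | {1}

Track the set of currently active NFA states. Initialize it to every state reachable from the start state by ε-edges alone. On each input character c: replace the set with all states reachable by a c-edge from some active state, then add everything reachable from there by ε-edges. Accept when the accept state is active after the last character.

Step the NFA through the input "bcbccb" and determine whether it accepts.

start: ε-closure({0}) = {0,2,6}
'b' @ 1: {3,4,7,8}
'c' @ 2: {}  — dead — no transitions
rest 'bccb' ignored (set empty)
after full input: {}  (accept=1 not in)

Answer: REJECT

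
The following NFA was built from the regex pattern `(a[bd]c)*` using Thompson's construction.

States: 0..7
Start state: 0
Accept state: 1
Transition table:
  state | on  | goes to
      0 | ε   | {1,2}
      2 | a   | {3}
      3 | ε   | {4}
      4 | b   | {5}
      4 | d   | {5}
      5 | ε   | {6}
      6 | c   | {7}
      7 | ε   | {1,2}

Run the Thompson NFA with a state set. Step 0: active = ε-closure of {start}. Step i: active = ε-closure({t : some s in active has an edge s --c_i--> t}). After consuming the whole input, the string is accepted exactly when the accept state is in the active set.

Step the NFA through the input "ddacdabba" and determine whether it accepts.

S₀ = ε-closure({0}) = {0,1,2}
'd' @ 1: {}  — no active states
rest 'dacdabba' ignored (set empty)
after full input: {}  (accept=1 not in)

Answer: REJECT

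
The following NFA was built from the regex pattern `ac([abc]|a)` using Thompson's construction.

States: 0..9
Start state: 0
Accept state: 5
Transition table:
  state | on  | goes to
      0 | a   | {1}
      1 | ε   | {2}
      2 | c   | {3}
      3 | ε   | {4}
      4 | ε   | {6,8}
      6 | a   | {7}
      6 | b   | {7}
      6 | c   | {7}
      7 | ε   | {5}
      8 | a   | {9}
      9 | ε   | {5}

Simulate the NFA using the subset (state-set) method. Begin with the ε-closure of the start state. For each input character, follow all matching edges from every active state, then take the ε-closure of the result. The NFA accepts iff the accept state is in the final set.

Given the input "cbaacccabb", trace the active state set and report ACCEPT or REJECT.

initial (ε-close {0}): {0}
'c' @ 1: {}  — no active states
rest 'baacccabb' ignored (set empty)
end set {} — state 5 not in

Answer: REJECT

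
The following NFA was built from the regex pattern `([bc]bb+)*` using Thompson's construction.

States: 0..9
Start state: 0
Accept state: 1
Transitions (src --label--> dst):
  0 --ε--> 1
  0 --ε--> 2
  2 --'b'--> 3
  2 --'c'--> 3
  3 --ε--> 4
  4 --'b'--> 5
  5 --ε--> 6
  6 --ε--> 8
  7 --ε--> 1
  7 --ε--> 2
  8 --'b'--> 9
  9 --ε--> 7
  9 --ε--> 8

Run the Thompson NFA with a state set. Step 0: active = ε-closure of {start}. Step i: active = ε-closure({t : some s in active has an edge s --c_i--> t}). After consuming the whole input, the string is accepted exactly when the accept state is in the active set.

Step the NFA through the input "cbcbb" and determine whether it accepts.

start: ε-closure({0}) = {0,1,2}
'c' @ 1: {3,4}
'b' @ 2: {5,6,8}
'c' @ 3: {}  — no active states
rest 'bb' ignored (set empty)
end set {} — state 1 not in

Answer: REJECT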